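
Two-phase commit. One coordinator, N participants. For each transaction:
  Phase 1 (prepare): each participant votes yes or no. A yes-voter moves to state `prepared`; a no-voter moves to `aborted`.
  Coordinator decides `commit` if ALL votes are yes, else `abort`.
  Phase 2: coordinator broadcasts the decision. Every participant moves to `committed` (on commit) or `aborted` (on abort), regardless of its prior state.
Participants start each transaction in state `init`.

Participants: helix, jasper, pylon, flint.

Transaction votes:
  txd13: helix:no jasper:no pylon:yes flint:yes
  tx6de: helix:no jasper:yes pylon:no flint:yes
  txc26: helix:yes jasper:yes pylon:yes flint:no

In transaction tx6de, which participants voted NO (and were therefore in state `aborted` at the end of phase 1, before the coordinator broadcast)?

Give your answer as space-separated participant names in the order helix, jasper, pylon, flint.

Answer: helix pylon

Derivation:
Txn tx6de phase 1: helix no -> aborted; jasper yes -> prepared; pylon no -> aborted; flint yes -> prepared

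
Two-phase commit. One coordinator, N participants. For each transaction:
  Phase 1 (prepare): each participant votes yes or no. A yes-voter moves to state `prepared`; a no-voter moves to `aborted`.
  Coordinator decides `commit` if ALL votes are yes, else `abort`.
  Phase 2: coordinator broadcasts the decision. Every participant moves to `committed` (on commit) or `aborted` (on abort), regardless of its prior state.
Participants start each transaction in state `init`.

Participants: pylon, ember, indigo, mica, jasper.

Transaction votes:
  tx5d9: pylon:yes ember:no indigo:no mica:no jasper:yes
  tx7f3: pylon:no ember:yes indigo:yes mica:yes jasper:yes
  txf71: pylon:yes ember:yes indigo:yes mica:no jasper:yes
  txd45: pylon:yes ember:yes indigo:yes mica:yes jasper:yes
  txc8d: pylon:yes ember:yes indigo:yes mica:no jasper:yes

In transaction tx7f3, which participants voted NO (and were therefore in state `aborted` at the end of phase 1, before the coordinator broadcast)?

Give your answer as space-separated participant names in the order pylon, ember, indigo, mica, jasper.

Answer: pylon

Derivation:
Txn tx7f3 phase 1: pylon no -> aborted; ember yes -> prepared; indigo yes -> prepared; mica yes -> prepared; jasper yes -> prepared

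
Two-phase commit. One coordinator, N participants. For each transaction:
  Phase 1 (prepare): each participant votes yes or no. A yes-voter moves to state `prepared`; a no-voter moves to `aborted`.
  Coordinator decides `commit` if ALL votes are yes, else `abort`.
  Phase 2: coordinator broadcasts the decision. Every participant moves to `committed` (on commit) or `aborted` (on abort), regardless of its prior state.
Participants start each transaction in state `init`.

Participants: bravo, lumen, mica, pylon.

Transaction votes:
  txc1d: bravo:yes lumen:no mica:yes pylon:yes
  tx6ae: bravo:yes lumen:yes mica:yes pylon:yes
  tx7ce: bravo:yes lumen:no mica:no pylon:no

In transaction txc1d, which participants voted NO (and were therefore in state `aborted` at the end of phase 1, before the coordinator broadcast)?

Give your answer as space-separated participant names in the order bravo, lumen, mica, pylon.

Txn txc1d phase 1: bravo yes -> prepared; lumen no -> aborted; mica yes -> prepared; pylon yes -> prepared

Answer: lumen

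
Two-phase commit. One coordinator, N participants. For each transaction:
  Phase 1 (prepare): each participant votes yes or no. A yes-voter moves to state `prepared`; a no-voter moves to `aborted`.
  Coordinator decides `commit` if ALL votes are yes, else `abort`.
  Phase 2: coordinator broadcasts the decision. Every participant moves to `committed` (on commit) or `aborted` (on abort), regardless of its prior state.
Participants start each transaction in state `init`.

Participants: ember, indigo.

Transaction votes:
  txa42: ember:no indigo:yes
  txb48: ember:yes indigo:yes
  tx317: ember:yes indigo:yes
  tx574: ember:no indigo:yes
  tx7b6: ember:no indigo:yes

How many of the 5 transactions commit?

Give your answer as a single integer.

txa42: no from ember -> abort (commits=0)
txb48: all yes -> commit (commits=1)
tx317: all yes -> commit (commits=2)
tx574: no from ember -> abort (commits=2)
tx7b6: no from ember -> abort (commits=2)

Answer: 2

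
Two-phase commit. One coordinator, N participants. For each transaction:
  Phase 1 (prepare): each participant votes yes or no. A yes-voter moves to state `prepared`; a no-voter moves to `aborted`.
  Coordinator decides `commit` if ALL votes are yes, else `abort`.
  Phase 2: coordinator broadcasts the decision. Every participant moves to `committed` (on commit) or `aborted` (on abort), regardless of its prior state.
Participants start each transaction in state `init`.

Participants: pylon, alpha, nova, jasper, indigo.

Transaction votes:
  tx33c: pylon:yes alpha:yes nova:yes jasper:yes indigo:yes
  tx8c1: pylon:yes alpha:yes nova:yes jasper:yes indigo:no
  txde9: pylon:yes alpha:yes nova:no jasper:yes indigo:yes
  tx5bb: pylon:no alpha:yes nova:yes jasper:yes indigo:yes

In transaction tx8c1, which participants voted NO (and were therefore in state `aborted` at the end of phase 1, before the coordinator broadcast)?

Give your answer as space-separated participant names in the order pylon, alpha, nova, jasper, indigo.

Txn tx8c1 phase 1: pylon yes -> prepared; alpha yes -> prepared; nova yes -> prepared; jasper yes -> prepared; indigo no -> aborted

Answer: indigo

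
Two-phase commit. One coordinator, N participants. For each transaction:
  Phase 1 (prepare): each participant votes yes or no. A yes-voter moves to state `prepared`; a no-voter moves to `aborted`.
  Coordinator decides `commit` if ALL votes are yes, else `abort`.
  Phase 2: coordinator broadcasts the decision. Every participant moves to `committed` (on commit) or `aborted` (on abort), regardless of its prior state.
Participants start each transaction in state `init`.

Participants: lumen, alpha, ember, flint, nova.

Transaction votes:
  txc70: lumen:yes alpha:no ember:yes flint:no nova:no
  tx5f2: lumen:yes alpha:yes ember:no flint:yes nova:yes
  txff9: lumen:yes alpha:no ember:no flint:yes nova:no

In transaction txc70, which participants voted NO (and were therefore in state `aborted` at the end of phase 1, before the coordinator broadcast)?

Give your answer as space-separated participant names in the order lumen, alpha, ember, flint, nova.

Answer: alpha flint nova

Derivation:
Txn txc70 phase 1: lumen yes -> prepared; alpha no -> aborted; ember yes -> prepared; flint no -> aborted; nova no -> aborted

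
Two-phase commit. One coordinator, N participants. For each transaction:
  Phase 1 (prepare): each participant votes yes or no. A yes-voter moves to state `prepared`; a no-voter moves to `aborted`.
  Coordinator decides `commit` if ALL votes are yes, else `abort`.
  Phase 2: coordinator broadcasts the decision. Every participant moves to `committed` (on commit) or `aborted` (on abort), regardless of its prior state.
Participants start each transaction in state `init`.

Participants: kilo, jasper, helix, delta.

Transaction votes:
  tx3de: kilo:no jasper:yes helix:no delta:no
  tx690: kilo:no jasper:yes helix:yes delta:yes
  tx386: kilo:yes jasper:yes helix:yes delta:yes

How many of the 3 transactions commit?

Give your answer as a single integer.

Answer: 1

Derivation:
tx3de: no from kilo, helix, delta -> abort (commits=0)
tx690: no from kilo -> abort (commits=0)
tx386: all yes -> commit (commits=1)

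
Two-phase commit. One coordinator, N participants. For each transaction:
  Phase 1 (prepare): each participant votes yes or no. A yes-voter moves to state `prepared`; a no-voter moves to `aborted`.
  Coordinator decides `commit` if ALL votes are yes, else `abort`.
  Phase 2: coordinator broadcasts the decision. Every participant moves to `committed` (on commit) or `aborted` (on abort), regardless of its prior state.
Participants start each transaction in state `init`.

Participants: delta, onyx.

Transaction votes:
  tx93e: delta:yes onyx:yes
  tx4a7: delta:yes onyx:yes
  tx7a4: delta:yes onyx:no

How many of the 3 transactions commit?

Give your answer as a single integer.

tx93e: all yes -> commit (commits=1)
tx4a7: all yes -> commit (commits=2)
tx7a4: no from onyx -> abort (commits=2)

Answer: 2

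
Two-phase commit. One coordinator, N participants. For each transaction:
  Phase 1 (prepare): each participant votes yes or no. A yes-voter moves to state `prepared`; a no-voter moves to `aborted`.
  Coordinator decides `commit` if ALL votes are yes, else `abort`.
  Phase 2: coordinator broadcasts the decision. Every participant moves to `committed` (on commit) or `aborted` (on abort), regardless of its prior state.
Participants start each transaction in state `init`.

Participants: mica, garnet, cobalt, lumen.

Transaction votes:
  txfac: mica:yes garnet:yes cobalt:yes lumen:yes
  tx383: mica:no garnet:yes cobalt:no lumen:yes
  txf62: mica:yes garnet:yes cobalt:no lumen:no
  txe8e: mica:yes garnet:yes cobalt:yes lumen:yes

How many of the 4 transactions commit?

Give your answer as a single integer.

Answer: 2

Derivation:
txfac: all yes -> commit (commits=1)
tx383: no from mica, cobalt -> abort (commits=1)
txf62: no from cobalt, lumen -> abort (commits=1)
txe8e: all yes -> commit (commits=2)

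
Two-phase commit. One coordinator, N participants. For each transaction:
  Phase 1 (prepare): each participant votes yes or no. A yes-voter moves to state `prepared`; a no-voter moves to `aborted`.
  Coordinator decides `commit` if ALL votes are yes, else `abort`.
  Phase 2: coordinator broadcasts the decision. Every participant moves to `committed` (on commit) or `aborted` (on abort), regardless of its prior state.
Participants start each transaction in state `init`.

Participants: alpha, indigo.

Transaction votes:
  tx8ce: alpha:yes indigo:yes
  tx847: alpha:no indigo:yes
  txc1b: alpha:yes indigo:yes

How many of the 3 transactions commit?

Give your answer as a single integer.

Answer: 2

Derivation:
tx8ce: all yes -> commit (commits=1)
tx847: no from alpha -> abort (commits=1)
txc1b: all yes -> commit (commits=2)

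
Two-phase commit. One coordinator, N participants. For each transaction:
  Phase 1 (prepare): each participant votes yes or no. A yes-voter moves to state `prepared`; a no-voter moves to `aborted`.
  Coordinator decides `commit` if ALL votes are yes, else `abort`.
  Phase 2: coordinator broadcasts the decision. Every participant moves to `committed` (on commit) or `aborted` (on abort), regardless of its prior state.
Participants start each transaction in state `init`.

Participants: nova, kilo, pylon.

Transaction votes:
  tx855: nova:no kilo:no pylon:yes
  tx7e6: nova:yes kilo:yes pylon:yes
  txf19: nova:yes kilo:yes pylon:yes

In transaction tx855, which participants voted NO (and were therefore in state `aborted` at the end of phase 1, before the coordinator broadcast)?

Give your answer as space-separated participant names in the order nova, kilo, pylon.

Txn tx855 phase 1: nova no -> aborted; kilo no -> aborted; pylon yes -> prepared

Answer: nova kilo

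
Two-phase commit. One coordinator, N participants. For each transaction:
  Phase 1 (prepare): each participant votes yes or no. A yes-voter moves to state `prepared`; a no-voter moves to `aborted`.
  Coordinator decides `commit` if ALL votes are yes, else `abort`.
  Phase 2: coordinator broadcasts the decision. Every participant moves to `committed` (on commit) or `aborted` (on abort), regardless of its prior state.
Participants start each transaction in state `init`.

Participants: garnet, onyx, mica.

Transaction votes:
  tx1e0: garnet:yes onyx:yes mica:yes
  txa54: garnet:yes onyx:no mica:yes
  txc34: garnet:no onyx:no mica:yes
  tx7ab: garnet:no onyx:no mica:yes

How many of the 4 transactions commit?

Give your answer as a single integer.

Answer: 1

Derivation:
tx1e0: all yes -> commit (commits=1)
txa54: no from onyx -> abort (commits=1)
txc34: no from garnet, onyx -> abort (commits=1)
tx7ab: no from garnet, onyx -> abort (commits=1)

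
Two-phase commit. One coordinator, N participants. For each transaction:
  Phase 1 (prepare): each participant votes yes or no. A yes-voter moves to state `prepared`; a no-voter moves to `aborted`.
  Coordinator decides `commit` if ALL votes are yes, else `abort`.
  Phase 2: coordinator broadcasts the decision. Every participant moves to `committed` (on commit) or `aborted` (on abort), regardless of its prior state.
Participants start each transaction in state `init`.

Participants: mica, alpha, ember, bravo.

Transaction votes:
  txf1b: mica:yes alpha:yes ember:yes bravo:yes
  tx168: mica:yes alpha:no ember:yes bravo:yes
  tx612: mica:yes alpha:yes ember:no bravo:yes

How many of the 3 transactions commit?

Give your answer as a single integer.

txf1b: all yes -> commit (commits=1)
tx168: no from alpha -> abort (commits=1)
tx612: no from ember -> abort (commits=1)

Answer: 1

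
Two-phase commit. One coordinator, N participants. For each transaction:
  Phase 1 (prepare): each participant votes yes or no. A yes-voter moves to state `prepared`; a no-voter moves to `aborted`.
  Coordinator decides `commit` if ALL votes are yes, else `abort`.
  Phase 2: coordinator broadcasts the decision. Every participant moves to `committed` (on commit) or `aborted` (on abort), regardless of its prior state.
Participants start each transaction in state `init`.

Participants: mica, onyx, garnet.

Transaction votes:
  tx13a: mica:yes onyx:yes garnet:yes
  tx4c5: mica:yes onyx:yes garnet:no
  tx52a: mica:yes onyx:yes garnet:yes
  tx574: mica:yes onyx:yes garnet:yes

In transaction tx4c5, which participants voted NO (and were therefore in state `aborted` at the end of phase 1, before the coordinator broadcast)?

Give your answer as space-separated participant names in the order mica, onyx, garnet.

Txn tx4c5 phase 1: mica yes -> prepared; onyx yes -> prepared; garnet no -> aborted

Answer: garnet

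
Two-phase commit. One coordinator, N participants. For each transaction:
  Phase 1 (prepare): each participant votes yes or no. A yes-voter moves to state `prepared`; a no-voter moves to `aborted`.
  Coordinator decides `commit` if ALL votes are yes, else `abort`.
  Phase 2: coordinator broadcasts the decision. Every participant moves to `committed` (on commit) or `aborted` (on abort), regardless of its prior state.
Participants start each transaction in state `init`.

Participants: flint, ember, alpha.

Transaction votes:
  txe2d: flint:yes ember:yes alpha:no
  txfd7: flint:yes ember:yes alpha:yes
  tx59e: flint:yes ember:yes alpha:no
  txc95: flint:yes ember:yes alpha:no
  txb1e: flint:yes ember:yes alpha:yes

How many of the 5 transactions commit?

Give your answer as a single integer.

Answer: 2

Derivation:
txe2d: no from alpha -> abort (commits=0)
txfd7: all yes -> commit (commits=1)
tx59e: no from alpha -> abort (commits=1)
txc95: no from alpha -> abort (commits=1)
txb1e: all yes -> commit (commits=2)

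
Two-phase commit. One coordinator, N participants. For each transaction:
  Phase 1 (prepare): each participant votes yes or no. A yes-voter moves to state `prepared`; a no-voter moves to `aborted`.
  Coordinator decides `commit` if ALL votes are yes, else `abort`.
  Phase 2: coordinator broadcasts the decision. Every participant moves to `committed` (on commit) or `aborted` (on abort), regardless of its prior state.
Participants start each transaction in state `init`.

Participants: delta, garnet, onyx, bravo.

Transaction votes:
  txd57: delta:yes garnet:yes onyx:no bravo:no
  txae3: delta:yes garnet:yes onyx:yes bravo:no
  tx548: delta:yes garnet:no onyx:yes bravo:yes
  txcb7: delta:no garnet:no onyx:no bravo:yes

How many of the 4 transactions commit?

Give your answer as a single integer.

txd57: no from onyx, bravo -> abort (commits=0)
txae3: no from bravo -> abort (commits=0)
tx548: no from garnet -> abort (commits=0)
txcb7: no from delta, garnet, onyx -> abort (commits=0)

Answer: 0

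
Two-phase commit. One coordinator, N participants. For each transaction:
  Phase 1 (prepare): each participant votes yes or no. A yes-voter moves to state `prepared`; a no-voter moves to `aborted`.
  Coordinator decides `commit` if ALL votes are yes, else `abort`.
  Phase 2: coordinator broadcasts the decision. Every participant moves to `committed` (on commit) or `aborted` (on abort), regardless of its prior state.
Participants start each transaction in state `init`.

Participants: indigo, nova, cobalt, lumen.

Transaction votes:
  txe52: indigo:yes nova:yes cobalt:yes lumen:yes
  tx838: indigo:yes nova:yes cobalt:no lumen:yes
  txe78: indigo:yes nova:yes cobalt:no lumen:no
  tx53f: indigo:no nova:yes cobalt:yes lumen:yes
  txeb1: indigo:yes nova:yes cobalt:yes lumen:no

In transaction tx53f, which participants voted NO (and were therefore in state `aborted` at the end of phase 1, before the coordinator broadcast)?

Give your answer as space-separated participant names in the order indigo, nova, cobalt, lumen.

Txn tx53f phase 1: indigo no -> aborted; nova yes -> prepared; cobalt yes -> prepared; lumen yes -> prepared

Answer: indigo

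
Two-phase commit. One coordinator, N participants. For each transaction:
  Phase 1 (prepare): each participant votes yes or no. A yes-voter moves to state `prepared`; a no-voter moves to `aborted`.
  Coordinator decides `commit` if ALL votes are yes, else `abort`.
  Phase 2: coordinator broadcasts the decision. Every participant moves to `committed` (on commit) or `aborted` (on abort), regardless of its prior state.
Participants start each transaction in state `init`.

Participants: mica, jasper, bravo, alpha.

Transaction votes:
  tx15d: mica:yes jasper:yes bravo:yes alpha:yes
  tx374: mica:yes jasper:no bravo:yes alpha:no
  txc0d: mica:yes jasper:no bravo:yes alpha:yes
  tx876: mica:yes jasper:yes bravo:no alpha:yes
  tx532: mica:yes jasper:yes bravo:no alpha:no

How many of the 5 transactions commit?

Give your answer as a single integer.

Answer: 1

Derivation:
tx15d: all yes -> commit (commits=1)
tx374: no from jasper, alpha -> abort (commits=1)
txc0d: no from jasper -> abort (commits=1)
tx876: no from bravo -> abort (commits=1)
tx532: no from bravo, alpha -> abort (commits=1)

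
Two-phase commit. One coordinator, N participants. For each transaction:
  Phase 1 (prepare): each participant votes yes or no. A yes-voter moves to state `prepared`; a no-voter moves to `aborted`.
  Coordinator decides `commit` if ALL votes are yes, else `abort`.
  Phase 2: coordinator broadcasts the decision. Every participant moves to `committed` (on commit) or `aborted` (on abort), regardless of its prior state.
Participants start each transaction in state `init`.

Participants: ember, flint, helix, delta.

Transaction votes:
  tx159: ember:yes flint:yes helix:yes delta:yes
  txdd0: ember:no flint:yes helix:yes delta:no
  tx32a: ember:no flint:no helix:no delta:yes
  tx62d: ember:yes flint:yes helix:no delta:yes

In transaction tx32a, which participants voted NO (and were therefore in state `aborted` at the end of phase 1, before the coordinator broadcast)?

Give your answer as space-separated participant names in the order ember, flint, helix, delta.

Answer: ember flint helix

Derivation:
Txn tx32a phase 1: ember no -> aborted; flint no -> aborted; helix no -> aborted; delta yes -> prepared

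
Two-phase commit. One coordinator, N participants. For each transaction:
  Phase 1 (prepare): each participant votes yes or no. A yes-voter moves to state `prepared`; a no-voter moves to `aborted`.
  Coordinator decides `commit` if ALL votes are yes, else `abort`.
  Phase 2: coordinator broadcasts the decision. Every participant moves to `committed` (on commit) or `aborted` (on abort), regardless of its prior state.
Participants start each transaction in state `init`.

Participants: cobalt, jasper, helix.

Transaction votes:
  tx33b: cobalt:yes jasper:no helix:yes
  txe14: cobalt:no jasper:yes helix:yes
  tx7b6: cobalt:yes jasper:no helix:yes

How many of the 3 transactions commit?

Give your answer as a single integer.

tx33b: no from jasper -> abort (commits=0)
txe14: no from cobalt -> abort (commits=0)
tx7b6: no from jasper -> abort (commits=0)

Answer: 0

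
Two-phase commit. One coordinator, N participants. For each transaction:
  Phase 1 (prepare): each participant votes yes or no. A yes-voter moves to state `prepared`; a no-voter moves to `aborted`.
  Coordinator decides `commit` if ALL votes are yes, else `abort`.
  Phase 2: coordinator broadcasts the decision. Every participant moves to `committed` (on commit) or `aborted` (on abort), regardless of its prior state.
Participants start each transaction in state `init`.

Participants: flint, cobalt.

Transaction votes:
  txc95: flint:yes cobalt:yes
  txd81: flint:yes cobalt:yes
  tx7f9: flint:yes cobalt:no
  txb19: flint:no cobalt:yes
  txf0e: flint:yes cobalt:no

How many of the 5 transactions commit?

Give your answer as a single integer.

Answer: 2

Derivation:
txc95: all yes -> commit (commits=1)
txd81: all yes -> commit (commits=2)
tx7f9: no from cobalt -> abort (commits=2)
txb19: no from flint -> abort (commits=2)
txf0e: no from cobalt -> abort (commits=2)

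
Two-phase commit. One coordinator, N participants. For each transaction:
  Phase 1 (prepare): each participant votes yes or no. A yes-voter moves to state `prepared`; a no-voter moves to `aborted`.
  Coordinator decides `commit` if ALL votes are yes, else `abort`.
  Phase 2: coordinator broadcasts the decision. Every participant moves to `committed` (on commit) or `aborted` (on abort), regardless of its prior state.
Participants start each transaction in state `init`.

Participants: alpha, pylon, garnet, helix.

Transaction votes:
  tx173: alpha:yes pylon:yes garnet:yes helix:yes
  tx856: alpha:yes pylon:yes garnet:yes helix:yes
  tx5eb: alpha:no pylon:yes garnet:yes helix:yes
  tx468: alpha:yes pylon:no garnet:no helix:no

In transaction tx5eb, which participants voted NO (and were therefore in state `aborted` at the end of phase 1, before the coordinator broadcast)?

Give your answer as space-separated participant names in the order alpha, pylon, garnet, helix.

Txn tx5eb phase 1: alpha no -> aborted; pylon yes -> prepared; garnet yes -> prepared; helix yes -> prepared

Answer: alpha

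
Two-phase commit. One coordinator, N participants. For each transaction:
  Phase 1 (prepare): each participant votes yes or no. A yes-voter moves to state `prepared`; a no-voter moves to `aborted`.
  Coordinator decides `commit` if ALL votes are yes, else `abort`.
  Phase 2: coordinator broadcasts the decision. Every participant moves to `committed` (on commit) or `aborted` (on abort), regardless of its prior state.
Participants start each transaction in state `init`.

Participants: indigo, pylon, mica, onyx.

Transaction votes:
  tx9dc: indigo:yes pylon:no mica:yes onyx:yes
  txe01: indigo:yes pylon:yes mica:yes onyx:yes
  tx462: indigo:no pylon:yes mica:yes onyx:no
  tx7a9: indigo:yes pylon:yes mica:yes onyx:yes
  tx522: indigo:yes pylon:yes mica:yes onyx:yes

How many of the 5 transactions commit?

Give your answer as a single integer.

Answer: 3

Derivation:
tx9dc: no from pylon -> abort (commits=0)
txe01: all yes -> commit (commits=1)
tx462: no from indigo, onyx -> abort (commits=1)
tx7a9: all yes -> commit (commits=2)
tx522: all yes -> commit (commits=3)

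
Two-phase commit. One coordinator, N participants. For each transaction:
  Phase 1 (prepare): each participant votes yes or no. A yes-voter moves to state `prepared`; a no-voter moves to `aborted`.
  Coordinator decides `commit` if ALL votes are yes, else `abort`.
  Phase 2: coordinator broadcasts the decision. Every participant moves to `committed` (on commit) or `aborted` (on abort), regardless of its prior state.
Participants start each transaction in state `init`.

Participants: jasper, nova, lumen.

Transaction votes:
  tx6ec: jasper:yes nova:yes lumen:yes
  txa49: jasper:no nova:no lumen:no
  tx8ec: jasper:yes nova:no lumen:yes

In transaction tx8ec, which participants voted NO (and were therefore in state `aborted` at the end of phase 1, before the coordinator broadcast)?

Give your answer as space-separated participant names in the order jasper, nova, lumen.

Txn tx8ec phase 1: jasper yes -> prepared; nova no -> aborted; lumen yes -> prepared

Answer: nova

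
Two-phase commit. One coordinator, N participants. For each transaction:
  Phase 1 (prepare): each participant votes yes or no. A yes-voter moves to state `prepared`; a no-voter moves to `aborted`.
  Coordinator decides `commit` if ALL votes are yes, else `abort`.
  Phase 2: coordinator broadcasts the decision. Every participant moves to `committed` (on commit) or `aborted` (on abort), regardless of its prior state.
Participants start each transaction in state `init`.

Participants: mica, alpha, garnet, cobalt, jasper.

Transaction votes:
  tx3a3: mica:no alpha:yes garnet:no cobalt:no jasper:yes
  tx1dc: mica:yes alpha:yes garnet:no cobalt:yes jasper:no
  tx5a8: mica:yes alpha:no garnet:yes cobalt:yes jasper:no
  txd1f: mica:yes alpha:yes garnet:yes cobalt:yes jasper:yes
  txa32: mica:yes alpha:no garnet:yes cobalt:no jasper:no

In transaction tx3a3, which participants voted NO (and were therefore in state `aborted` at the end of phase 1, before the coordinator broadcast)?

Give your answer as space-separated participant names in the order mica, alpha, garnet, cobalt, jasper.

Answer: mica garnet cobalt

Derivation:
Txn tx3a3 phase 1: mica no -> aborted; alpha yes -> prepared; garnet no -> aborted; cobalt no -> aborted; jasper yes -> prepared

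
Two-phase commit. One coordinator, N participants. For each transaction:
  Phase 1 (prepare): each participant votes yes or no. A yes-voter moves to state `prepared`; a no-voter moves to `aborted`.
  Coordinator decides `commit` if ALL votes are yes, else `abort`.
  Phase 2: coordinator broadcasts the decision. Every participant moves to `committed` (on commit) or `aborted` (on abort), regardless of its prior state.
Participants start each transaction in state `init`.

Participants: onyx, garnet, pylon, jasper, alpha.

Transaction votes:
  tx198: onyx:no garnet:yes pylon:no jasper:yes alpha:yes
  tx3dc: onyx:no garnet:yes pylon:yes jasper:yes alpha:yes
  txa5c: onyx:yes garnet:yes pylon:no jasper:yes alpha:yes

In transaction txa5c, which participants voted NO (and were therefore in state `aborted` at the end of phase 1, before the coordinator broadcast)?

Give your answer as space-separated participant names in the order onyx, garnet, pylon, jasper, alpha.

Answer: pylon

Derivation:
Txn txa5c phase 1: onyx yes -> prepared; garnet yes -> prepared; pylon no -> aborted; jasper yes -> prepared; alpha yes -> prepared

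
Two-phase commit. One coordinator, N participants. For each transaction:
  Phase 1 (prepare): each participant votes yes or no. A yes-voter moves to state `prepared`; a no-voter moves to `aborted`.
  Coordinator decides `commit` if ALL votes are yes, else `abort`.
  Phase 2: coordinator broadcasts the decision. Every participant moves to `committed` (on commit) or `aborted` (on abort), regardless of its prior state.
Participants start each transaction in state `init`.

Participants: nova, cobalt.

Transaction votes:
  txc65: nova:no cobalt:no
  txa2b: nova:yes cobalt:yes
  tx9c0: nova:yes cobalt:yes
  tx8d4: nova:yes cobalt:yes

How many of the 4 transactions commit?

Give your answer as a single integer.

Answer: 3

Derivation:
txc65: no from nova, cobalt -> abort (commits=0)
txa2b: all yes -> commit (commits=1)
tx9c0: all yes -> commit (commits=2)
tx8d4: all yes -> commit (commits=3)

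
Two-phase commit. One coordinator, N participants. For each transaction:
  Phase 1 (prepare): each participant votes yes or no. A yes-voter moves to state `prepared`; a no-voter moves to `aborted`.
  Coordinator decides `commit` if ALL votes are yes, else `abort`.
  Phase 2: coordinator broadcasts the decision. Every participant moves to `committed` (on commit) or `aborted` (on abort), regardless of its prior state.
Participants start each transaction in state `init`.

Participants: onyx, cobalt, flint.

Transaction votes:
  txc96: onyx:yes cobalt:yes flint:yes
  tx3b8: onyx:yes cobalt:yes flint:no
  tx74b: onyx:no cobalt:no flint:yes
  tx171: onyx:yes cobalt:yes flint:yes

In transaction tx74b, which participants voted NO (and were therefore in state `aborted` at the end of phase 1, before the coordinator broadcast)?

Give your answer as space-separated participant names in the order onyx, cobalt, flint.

Answer: onyx cobalt

Derivation:
Txn tx74b phase 1: onyx no -> aborted; cobalt no -> aborted; flint yes -> prepared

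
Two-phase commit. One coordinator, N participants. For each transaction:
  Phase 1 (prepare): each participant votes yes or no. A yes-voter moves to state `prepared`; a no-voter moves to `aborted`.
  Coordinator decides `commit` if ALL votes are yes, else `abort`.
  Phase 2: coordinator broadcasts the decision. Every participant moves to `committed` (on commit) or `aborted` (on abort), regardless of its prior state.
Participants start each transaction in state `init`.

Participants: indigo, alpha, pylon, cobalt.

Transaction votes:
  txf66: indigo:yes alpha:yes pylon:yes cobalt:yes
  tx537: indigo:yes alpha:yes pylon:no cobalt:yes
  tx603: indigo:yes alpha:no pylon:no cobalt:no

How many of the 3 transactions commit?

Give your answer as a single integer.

txf66: all yes -> commit (commits=1)
tx537: no from pylon -> abort (commits=1)
tx603: no from alpha, pylon, cobalt -> abort (commits=1)

Answer: 1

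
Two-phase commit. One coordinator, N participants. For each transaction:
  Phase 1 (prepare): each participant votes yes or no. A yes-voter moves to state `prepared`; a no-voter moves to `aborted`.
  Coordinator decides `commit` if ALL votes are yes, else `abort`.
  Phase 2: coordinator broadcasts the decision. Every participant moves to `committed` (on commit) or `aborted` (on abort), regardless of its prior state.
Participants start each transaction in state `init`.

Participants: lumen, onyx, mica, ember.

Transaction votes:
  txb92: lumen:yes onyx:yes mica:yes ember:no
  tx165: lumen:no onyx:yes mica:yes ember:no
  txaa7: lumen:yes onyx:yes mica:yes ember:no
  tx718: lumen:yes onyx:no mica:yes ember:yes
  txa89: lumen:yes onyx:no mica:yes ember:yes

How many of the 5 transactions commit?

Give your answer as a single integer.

Answer: 0

Derivation:
txb92: no from ember -> abort (commits=0)
tx165: no from lumen, ember -> abort (commits=0)
txaa7: no from ember -> abort (commits=0)
tx718: no from onyx -> abort (commits=0)
txa89: no from onyx -> abort (commits=0)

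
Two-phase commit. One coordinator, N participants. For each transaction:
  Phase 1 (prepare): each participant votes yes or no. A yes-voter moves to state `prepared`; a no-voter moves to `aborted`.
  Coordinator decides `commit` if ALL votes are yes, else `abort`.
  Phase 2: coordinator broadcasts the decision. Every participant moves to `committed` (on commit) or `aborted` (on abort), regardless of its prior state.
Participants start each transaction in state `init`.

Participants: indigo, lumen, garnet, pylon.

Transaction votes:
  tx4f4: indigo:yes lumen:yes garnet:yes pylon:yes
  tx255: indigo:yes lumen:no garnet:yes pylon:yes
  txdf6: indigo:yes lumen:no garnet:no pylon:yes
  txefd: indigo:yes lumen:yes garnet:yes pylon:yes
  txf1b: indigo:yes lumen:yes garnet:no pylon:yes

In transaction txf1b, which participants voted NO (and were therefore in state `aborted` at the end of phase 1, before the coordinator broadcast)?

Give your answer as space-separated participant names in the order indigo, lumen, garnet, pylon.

Answer: garnet

Derivation:
Txn txf1b phase 1: indigo yes -> prepared; lumen yes -> prepared; garnet no -> aborted; pylon yes -> prepared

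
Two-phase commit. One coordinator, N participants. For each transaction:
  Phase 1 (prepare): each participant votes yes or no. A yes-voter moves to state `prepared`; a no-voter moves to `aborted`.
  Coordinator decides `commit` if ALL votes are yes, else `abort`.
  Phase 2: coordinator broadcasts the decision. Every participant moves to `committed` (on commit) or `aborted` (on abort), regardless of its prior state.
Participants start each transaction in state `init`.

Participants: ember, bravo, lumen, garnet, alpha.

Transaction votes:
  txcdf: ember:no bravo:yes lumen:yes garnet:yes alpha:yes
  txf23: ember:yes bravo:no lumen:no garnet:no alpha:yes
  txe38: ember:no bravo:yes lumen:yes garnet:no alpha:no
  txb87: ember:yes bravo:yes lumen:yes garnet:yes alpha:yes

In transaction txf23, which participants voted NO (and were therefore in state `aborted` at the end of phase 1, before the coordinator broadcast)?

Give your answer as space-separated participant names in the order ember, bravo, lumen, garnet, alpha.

Txn txf23 phase 1: ember yes -> prepared; bravo no -> aborted; lumen no -> aborted; garnet no -> aborted; alpha yes -> prepared

Answer: bravo lumen garnet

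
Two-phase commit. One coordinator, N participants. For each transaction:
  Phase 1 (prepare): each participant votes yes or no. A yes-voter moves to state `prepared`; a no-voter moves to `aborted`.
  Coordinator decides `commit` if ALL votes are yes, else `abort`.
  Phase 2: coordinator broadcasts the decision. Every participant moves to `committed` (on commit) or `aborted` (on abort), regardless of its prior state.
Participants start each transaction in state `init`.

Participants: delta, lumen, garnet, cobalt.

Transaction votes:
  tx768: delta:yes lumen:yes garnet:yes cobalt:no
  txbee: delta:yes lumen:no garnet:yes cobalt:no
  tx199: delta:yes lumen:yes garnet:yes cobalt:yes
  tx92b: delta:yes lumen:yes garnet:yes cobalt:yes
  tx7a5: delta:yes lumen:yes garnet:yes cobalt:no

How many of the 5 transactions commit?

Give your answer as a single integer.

Answer: 2

Derivation:
tx768: no from cobalt -> abort (commits=0)
txbee: no from lumen, cobalt -> abort (commits=0)
tx199: all yes -> commit (commits=1)
tx92b: all yes -> commit (commits=2)
tx7a5: no from cobalt -> abort (commits=2)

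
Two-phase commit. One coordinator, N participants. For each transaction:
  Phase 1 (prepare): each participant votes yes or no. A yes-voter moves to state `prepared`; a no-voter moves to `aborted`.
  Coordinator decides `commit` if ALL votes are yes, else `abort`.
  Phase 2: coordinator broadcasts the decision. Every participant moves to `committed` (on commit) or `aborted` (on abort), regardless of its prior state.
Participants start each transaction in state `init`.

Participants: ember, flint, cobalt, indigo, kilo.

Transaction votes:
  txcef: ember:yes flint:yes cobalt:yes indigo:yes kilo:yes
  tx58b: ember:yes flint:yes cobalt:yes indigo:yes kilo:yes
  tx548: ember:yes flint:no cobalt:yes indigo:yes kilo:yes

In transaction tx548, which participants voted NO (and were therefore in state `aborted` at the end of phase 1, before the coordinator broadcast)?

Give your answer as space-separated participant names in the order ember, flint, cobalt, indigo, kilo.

Answer: flint

Derivation:
Txn tx548 phase 1: ember yes -> prepared; flint no -> aborted; cobalt yes -> prepared; indigo yes -> prepared; kilo yes -> prepared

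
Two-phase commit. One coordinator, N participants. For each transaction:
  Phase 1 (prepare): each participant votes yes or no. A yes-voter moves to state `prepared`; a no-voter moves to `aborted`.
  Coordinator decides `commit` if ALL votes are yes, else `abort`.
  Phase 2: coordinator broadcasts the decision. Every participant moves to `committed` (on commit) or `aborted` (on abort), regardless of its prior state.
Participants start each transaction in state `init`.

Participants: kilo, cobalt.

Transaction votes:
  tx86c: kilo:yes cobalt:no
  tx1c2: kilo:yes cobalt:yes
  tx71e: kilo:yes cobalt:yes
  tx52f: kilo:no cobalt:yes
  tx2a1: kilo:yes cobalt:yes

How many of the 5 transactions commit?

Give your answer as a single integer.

Answer: 3

Derivation:
tx86c: no from cobalt -> abort (commits=0)
tx1c2: all yes -> commit (commits=1)
tx71e: all yes -> commit (commits=2)
tx52f: no from kilo -> abort (commits=2)
tx2a1: all yes -> commit (commits=3)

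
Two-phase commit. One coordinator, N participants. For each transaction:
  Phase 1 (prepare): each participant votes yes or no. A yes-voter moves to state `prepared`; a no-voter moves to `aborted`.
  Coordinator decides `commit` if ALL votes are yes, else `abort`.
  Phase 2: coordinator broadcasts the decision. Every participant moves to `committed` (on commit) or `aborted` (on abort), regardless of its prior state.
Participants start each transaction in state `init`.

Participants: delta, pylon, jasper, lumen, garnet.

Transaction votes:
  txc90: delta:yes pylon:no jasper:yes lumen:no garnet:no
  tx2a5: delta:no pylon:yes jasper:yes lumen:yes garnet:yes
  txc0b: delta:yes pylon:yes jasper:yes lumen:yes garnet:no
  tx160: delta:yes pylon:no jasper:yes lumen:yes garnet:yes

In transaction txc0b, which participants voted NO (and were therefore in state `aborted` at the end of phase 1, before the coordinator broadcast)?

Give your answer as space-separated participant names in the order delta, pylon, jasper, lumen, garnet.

Answer: garnet

Derivation:
Txn txc0b phase 1: delta yes -> prepared; pylon yes -> prepared; jasper yes -> prepared; lumen yes -> prepared; garnet no -> aborted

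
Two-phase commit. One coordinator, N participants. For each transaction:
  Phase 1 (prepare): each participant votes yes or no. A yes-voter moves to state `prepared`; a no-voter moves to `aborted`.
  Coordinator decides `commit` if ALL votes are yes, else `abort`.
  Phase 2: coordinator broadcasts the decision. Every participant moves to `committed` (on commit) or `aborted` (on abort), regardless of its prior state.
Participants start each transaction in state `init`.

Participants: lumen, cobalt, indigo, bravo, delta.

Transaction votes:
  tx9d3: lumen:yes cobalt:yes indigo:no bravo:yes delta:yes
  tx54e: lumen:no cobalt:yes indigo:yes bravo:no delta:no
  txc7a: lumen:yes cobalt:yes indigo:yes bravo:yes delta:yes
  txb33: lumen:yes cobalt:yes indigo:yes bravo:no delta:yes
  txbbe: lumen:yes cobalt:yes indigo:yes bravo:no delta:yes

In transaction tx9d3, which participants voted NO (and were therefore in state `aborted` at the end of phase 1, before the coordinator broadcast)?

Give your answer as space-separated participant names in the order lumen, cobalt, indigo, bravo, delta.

Answer: indigo

Derivation:
Txn tx9d3 phase 1: lumen yes -> prepared; cobalt yes -> prepared; indigo no -> aborted; bravo yes -> prepared; delta yes -> prepared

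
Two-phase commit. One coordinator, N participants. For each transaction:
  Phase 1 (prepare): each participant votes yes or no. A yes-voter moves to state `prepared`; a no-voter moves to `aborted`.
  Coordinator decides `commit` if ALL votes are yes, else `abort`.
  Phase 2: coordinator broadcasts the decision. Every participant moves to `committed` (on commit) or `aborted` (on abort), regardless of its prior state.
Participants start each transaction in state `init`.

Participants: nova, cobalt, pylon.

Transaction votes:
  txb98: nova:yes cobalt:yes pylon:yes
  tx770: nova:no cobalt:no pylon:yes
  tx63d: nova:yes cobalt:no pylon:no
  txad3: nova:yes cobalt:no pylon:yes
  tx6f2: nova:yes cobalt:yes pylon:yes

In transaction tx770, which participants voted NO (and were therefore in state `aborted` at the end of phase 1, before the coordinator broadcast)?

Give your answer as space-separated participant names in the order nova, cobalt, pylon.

Answer: nova cobalt

Derivation:
Txn tx770 phase 1: nova no -> aborted; cobalt no -> aborted; pylon yes -> prepared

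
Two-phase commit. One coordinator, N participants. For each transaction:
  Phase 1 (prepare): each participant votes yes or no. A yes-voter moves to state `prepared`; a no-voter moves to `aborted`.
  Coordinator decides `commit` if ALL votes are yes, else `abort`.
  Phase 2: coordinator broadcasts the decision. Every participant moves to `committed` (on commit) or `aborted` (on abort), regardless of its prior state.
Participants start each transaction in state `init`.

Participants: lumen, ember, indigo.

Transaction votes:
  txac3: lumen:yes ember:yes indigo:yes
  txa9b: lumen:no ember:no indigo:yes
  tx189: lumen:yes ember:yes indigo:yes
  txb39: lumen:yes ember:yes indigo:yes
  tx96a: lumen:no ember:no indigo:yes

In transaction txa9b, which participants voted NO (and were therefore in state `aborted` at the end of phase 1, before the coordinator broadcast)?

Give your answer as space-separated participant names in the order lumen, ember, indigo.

Txn txa9b phase 1: lumen no -> aborted; ember no -> aborted; indigo yes -> prepared

Answer: lumen ember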